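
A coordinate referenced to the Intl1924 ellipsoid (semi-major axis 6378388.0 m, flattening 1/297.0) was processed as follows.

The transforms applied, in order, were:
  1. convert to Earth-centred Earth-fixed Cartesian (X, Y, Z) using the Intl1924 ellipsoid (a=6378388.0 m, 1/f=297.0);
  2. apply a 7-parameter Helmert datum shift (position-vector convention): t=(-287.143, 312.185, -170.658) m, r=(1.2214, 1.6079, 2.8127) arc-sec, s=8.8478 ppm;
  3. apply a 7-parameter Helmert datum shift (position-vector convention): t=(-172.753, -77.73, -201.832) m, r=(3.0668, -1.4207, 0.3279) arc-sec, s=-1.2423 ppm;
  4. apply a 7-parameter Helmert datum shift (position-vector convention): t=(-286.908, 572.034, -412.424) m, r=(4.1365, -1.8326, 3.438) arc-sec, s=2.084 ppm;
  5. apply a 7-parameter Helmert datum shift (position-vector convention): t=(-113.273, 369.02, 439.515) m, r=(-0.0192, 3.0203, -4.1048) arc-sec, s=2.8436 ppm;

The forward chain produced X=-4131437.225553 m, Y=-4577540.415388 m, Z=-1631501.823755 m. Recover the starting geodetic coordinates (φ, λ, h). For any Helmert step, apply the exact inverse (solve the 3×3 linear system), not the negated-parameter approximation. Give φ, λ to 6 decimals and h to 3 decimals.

start: X=-4131437.2256, Y=-4577540.4154, Z=-1631501.8238 m
→ Helmert⁻¹: X=-4131197.2030, Y=-4577978.4792, Z=-1631997.6167
→ Helmert⁻¹: X=-4130992.4952, Y=-4578504.8343, Z=-1631453.2711
→ Helmert⁻¹: X=-4130843.3873, Y=-4578450.4777, Z=-1631156.9398
→ Helmert⁻¹: X=-4130569.4208, Y=-4578675.4830, Z=-1630976.9377
→ geod (Bowring, a=6378388.000): φ=-14.91068000°, λ=-132.05462800°, h=1577.3700 m

φ=-14.910680°, λ=-132.054628°, h=1577.370 m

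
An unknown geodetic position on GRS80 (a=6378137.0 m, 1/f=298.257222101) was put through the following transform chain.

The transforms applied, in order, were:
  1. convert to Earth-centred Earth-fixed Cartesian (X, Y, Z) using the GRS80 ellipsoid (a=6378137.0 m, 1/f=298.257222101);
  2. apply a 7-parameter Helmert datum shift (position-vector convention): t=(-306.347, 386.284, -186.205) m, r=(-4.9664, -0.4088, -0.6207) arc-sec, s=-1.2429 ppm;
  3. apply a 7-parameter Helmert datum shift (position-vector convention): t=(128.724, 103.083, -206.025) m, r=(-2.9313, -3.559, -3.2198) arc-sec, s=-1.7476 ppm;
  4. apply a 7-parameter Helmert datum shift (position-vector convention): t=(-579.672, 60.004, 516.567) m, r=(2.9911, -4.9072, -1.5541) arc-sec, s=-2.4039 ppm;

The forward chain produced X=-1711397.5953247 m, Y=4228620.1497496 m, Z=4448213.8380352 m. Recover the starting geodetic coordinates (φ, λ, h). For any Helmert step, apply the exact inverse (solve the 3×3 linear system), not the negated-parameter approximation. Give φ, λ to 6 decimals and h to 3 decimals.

φ=44.476317°, λ=112.027592°, h=3249.900 m

start: X=-1711397.5953, Y=4228620.1497, Z=4448213.8380 m
→ Helmert⁻¹: X=-1710748.0825, Y=4228621.9183, Z=4447687.3426
→ Helmert⁻¹: X=-1710869.0546, Y=4228436.3064, Z=4447990.7527
→ Helmert⁻¹: X=-1710568.7404, Y=4227943.0250, Z=4448287.6761
→ geod (Bowring, a=6378137.000): φ=44.47631700°, λ=112.02759200°, h=3249.9000 m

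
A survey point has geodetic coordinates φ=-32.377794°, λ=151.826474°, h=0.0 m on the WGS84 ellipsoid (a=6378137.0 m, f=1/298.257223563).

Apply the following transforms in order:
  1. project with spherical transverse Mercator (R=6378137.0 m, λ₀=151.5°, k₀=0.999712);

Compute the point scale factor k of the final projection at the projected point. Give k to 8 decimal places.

0.99972358

start: φ=-32.377794°, λ=151.826474°, h=0.000 m
→ into tm (λ₀=151.5°): φ=-32.37779400°, λ−λ₀=0.32647400°
scale k = 0.99972358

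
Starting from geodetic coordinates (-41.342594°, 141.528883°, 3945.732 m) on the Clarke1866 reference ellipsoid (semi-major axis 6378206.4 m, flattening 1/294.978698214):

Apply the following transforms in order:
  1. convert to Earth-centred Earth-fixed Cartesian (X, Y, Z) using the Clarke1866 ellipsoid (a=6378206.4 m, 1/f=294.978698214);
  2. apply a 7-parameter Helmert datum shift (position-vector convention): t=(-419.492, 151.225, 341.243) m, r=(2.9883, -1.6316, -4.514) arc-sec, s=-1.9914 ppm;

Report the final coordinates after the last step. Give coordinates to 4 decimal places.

X=-3757270.8537 m, Y=2985616.1054 m, Z=-4193106.8204 m

start: φ=-41.342594°, λ=141.528883°, h=3945.732 m
→ ECEF (a=6378206.400, f=1/294.978698214): X=-3756957.3468, Y=2985327.8529, Z=-4193469.9464
→ Helmert 7p (PV): X=-3757270.8537, Y=2985616.1054, Z=-4193106.8204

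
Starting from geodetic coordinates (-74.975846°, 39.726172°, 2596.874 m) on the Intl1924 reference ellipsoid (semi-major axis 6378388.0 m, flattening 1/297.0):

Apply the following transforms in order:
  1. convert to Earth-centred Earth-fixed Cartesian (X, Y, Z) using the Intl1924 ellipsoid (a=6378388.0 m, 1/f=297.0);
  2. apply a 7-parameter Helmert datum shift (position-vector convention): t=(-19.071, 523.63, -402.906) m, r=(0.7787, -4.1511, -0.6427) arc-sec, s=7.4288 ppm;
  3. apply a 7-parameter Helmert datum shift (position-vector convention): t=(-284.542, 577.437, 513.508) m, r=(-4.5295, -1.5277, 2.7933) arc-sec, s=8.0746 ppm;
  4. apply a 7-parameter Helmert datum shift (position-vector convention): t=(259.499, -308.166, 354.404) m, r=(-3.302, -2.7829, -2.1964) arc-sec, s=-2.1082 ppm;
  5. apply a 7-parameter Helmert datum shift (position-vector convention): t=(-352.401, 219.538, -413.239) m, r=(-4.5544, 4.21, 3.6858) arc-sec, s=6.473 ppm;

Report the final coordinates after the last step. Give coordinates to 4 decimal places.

X=1275938.2088 m, Y=1061218.5139 m, Z=-6140827.3420 m

start: φ=-74.975846°, λ=39.726172°, h=2596.874 m
→ ECEF (a=6378388.000, f=1/297.0): X=1276201.4990, Y=1060508.0300, Z=-6140723.6836
→ Helmert 7p (PV): X=1276318.7967, Y=1061058.7446, Z=-6141142.5202
→ Helmert 7p (PV): X=1276075.6759, Y=1061527.1753, Z=-6140692.4470
→ Helmert 7p (PV): X=1276426.6376, Y=1061104.8799, Z=-6140324.8741
→ Helmert 7p (PV): X=1275938.2088, Y=1061218.5139, Z=-6140827.3420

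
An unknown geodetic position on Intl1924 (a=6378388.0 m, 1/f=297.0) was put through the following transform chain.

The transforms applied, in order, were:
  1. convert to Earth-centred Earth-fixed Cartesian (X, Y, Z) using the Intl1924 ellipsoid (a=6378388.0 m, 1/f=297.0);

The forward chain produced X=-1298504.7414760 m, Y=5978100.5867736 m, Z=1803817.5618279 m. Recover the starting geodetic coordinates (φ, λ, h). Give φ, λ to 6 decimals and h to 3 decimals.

φ=16.533900°, λ=102.254868°, h=1233.986 m

start: X=-1298504.7415, Y=5978100.5868, Z=1803817.5618 m
→ geod (Bowring, a=6378388.000): φ=16.53390000°, λ=102.25486800°, h=1233.9860 m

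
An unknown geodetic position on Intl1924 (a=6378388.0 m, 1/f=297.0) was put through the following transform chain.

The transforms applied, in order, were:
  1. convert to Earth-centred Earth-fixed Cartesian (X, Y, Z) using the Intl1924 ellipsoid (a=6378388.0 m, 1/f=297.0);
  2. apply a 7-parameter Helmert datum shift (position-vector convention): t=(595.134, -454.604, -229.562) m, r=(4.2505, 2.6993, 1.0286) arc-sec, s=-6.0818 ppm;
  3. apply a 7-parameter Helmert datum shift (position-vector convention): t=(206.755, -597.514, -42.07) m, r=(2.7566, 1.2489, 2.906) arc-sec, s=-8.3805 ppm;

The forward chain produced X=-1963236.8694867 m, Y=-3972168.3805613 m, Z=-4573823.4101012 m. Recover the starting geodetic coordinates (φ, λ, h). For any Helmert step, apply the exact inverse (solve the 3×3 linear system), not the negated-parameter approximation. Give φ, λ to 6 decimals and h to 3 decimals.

φ=-46.103608°, λ=-116.315313°, h=273.740 m

start: X=-1963236.8695, Y=-3972168.3806, Z=-4573823.4101 m
→ Helmert⁻¹: X=-1963488.3409, Y=-3971637.6133, Z=-4573778.4812
→ Helmert⁻¹: X=-1964055.3725, Y=-3971291.6136, Z=-4573520.6011
→ geod (Bowring, a=6378388.000): φ=-46.10360800°, λ=-116.31531300°, h=273.7400 m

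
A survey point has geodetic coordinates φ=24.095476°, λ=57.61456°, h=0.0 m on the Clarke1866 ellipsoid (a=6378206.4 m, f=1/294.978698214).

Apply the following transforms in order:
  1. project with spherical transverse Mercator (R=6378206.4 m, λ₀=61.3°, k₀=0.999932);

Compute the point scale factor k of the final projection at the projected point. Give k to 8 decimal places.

1.00165789

start: φ=24.095476°, λ=57.614560°, h=0.000 m
→ into tm (λ₀=61.3°): φ=24.09547600°, λ−λ₀=-3.68544000°
scale k = 1.00165789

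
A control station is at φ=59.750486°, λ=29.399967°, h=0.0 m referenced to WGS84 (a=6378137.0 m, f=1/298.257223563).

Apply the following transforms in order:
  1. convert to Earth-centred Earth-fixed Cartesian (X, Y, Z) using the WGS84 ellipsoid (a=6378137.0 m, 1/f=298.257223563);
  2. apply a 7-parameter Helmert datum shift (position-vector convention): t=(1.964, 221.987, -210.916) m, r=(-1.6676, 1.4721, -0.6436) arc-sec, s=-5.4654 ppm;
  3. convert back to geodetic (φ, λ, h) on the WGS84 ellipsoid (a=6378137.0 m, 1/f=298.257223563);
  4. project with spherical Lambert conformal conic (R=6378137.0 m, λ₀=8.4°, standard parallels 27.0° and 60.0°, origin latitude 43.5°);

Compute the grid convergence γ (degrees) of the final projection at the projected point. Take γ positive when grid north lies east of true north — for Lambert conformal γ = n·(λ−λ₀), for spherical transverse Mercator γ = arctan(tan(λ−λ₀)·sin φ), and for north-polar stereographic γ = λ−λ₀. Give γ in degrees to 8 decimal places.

start: φ=59.750486°, λ=29.399967°, h=0.000 m
→ ECEF (a=6378137.000, f=1/298.257223563): X=2806309.8526, Y=1581272.2062, Z=5486525.5610
→ Helmert 7p (PV): X=2806340.5698, Y=1581521.1515, Z=5486251.8465
→ geod (Bowring, a=6378137.000): φ=59.74809312°, λ=29.40355642°, h=-161.3910 m
→ into lcc (λ₀=8.4°): φ=59.74809312°, λ−λ₀=21.00355642°
convergence γ = 14.66881966°

14.66881966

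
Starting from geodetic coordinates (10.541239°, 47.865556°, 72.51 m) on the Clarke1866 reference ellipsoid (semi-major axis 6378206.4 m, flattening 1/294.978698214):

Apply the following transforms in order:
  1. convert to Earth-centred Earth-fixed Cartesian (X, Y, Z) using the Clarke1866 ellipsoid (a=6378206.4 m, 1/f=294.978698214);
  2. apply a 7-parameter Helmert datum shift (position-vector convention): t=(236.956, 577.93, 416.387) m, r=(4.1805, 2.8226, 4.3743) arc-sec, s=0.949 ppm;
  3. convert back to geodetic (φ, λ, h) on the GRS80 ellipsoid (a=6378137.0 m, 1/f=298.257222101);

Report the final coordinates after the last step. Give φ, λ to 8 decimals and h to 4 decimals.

φ=10.54353375°, λ=47.86845620°, h=793.8879 m

start: φ=10.541239°, λ=47.865556°, h=72.510 m
→ ECEF (a=6378206.400, f=1/294.978698214): X=4207273.9709, Y=4650658.9458, Z=1159095.9300
→ Helmert 7p (PV): X=4207432.1536, Y=4651307.0218, Z=1159550.1010
→ geod (Bowring, a=6378137.000): φ=10.54353375°, λ=47.86845620°, h=793.8879 m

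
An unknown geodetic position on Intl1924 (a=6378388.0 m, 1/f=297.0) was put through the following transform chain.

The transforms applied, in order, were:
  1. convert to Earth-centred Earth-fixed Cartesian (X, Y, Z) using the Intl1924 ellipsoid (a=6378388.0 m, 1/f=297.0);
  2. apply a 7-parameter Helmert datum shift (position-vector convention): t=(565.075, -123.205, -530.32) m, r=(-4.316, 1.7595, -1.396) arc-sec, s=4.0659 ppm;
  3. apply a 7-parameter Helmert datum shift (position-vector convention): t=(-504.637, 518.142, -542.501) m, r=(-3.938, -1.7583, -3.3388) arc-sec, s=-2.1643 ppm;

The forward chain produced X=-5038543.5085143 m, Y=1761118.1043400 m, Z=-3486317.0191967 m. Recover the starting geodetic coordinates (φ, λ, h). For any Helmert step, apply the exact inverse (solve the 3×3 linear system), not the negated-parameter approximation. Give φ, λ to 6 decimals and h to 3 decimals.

φ=-33.320361°, λ=160.738106°, h=2569.924 m

start: X=-5038543.5085, Y=1761118.1043, Z=-3486317.0192 m
→ Helmert⁻¹: X=-5038107.9878, Y=1760588.7701, Z=-3485705.5021
→ Helmert⁻¹: X=-5038634.7633, Y=1760743.6404, Z=-3485167.1501
→ geod (Bowring, a=6378388.000): φ=-33.32036100°, λ=160.73810600°, h=2569.9240 m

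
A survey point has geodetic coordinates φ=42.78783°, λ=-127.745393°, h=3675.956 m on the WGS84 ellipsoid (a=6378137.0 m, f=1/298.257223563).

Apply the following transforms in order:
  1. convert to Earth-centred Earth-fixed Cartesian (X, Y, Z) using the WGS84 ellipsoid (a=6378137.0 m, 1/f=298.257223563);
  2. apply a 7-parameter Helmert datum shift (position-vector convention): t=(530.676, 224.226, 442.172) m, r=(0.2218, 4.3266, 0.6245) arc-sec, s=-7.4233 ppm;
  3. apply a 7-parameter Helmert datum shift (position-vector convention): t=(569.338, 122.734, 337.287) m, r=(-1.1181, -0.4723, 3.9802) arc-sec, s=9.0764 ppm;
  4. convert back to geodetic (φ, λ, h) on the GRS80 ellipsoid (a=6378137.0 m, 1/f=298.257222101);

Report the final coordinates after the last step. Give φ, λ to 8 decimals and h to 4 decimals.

start: φ=42.787830°, λ=-127.745393°, h=3675.956 m
→ ECEF (a=6378137.000, f=1/298.257223563): X=-2871425.5815, Y=-3709113.5929, Z=4312730.9739
→ Helmert 7p (PV): X=-2870771.8972, Y=-3708875.1642, Z=4313197.3732
→ Helmert 7p (PV): X=-2870166.9227, Y=-3708818.1092, Z=4313587.3399
→ geod (Bowring, a=6378137.000): φ=42.79962051°, λ=-127.73544329°, h=3520.9451 m

φ=42.79962051°, λ=-127.73544329°, h=3520.9451 m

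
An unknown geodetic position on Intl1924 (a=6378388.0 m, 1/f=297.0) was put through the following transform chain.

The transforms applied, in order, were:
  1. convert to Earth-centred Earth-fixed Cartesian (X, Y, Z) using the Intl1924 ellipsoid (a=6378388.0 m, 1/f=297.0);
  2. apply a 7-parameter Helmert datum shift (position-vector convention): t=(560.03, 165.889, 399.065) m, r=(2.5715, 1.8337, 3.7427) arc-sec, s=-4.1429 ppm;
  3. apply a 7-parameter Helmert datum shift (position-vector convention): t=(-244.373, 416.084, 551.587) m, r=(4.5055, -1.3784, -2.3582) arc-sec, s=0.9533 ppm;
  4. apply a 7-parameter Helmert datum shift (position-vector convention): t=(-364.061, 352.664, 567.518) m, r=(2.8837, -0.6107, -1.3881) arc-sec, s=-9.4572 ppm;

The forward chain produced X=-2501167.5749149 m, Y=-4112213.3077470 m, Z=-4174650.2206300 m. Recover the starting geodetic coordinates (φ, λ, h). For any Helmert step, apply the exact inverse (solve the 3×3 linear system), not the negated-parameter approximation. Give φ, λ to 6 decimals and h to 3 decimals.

φ=-41.131308°, λ=-121.301693°, h=3849.231 m

start: X=-2501167.5749, Y=-4112213.3077, Z=-4174650.2206 m
→ Helmert⁻¹: X=-2500811.8494, Y=-4112680.0668, Z=-4175192.3230
→ Helmert⁻¹: X=-2500545.9711, Y=-4113212.0277, Z=-4175633.3729
→ Helmert⁻¹: X=-2501153.8762, Y=-4113401.6367, Z=-4176020.6924
→ geod (Bowring, a=6378388.000): φ=-41.13130800°, λ=-121.30169300°, h=3849.2310 m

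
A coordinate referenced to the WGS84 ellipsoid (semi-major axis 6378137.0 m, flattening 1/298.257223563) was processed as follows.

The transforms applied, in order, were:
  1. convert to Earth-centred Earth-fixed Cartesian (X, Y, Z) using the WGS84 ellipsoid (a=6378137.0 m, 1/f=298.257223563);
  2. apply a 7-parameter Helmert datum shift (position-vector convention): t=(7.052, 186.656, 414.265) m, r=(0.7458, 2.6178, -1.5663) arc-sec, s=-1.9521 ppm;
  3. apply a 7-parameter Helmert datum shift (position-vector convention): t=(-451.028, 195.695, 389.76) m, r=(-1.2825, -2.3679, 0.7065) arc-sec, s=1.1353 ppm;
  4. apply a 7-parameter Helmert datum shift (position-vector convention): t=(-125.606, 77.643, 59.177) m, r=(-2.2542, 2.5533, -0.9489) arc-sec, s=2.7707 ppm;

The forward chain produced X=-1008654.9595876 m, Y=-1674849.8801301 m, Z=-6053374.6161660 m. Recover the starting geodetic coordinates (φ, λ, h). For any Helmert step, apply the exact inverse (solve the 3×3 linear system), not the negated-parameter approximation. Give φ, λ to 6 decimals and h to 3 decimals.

start: X=-1008654.9596, Y=-1674849.8801, Z=-6053374.6162 m
→ Helmert⁻¹: X=-1008443.9201, Y=-1674861.3655, Z=-6053447.8082
→ Helmert⁻¹: X=-1008066.9824, Y=-1675014.0649, Z=-6053829.5376
→ Helmert⁻¹: X=-1007986.4438, Y=-1675233.5360, Z=-6054262.3567
→ geod (Bowring, a=6378137.000): φ=-72.21531700°, λ=-121.03528300°, h=3354.7030 m

φ=-72.215317°, λ=-121.035283°, h=3354.703 m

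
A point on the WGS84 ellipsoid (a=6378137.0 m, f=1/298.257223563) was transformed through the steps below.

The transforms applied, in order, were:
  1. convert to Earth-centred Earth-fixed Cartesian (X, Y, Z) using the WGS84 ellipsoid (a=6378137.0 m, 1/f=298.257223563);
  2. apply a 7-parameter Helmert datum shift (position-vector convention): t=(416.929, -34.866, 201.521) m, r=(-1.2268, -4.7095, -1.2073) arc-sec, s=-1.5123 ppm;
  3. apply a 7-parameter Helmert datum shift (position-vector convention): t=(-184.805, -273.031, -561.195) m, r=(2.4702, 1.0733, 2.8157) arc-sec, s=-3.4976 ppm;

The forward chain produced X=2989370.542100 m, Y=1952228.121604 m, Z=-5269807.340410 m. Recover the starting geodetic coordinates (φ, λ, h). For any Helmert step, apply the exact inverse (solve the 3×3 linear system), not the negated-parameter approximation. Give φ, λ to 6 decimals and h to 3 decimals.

φ=-56.059661°, λ=33.152925°, h=1668.900 m

start: X=2989370.5421, Y=1952228.1216, Z=-5269807.3404 m
→ Helmert⁻¹: X=2989619.8742, Y=1952404.0666, Z=-5269272.4004
→ Helmert⁻¹: X=2989075.7218, Y=1952490.7224, Z=-5269538.5251
→ geod (Bowring, a=6378137.000): φ=-56.05966100°, λ=33.15292500°, h=1668.9000 m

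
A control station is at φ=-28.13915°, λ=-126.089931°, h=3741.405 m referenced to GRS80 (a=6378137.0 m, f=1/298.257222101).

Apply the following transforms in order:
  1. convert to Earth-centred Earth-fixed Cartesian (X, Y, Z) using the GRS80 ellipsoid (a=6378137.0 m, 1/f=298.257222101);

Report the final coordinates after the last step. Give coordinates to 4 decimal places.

start: φ=-28.139150°, λ=-126.089931°, h=3741.405 m
→ ECEF (a=6378137.000, f=1/298.257222101): X=-3317414.5122, Y=-4550990.5880, Z=-2991876.6285

X=-3317414.5122 m, Y=-4550990.5880 m, Z=-2991876.6285 m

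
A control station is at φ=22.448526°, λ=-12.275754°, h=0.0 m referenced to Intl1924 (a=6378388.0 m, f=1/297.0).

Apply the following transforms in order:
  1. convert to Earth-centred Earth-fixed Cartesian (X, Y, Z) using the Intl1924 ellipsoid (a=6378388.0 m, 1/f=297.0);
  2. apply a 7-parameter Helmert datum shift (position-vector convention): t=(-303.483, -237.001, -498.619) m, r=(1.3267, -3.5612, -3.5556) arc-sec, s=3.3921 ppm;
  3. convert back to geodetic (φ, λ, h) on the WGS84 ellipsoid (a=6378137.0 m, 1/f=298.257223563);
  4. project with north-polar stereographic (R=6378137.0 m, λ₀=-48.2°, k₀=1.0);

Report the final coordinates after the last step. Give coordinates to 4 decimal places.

E=5005502.2061 m, N=-6909713.4119 m

start: φ=22.448526°, λ=-12.275754°, h=0.000 m
→ ECEF (a=6378388.000, f=1/297.0): X=5763091.3131, Y=-1254002.6308, Z=2420421.1386
→ Helmert 7p (PV): X=5762743.9734, Y=-1254358.7985, Z=2420022.1653
→ geod (Bowring, a=6378137.000): φ=22.44552420°, λ=-12.27985250°, h=-158.3017 m
→ stereo (R=6378137.0, λ₀=-48.2°): E=5005502.2061, N=-6909713.4119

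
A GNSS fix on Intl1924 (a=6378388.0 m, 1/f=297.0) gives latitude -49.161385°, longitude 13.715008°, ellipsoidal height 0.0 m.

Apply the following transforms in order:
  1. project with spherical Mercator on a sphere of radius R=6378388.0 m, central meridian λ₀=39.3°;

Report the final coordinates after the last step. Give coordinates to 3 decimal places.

E=-2848220.364 m, N=-6302537.564 m

start: φ=-49.161385°, λ=13.715008°, h=0.000 m
→ merc (R=6378388.0, λ₀=39.3°): E=-2848220.3635, N=-6302537.5644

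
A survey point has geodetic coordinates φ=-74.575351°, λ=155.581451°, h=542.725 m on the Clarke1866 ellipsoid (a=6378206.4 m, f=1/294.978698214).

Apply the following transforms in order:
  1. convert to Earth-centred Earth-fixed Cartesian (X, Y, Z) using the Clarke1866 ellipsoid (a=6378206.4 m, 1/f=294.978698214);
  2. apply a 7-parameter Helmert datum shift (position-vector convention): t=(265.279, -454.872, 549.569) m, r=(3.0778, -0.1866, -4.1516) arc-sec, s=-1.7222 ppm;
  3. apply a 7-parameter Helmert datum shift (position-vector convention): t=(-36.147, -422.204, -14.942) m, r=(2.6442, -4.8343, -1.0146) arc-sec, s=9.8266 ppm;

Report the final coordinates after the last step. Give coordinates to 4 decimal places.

start: φ=-74.575351°, λ=155.581451°, h=542.725 m
→ ECEF (a=6378206.400, f=1/294.978698214): X=-1549684.6262, Y=703573.1435, Z=-6126673.1638
→ Helmert 7p (PV): X=-1549396.9746, Y=703239.6707, Z=-6126103.9469
→ Helmert 7p (PV): X=-1549301.3067, Y=702910.5326, Z=-6126206.3866

X=-1549301.3067 m, Y=702910.5326 m, Z=-6126206.3866 m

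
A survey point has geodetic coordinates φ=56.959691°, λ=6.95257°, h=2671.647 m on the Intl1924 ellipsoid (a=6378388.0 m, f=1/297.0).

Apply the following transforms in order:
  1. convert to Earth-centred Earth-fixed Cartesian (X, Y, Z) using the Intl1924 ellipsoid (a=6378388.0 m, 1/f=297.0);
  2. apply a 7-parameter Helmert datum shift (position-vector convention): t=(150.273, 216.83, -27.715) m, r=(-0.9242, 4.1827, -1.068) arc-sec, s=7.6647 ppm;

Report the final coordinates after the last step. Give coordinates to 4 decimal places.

X=3462025.3438 m, Y=422365.4597 m, Z=5325745.6683 m

start: φ=56.959691°, λ=6.952570°, h=2671.647 m
→ ECEF (a=6378388.000, f=1/297.0): X=3461738.3527, Y=422139.4553, Z=5325804.6528
→ Helmert 7p (PV): X=3462025.3438, Y=422365.4597, Z=5325745.6683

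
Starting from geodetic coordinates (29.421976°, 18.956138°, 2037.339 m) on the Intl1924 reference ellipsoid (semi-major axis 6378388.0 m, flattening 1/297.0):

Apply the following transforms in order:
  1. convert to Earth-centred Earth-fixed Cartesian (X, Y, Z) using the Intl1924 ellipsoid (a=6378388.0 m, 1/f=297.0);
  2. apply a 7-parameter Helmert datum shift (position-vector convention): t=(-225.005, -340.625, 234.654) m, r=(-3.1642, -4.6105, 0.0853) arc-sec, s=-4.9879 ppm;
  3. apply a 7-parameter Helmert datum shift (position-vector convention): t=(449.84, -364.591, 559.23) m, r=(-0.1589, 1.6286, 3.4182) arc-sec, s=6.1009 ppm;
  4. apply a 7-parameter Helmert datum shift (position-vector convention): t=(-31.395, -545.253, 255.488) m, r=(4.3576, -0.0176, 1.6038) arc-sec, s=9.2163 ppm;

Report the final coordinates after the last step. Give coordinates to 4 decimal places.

X=5260540.2873 m, Y=1805674.4810 m, Z=3116937.0537 m

start: φ=29.421976°, λ=18.956138°, h=2037.339 m
→ ECEF (a=6378388.000, f=1/297.0): X=5260382.5472, Y=1806791.6909, Z=3115769.9396
→ Helmert 7p (PV): X=5260060.9123, Y=1806492.0264, Z=3116078.9168
→ Helmert 7p (PV): X=5260537.5099, Y=1806228.0269, Z=3116614.2340
→ Helmert 7p (PV): X=5260540.2873, Y=1805674.4810, Z=3116937.0537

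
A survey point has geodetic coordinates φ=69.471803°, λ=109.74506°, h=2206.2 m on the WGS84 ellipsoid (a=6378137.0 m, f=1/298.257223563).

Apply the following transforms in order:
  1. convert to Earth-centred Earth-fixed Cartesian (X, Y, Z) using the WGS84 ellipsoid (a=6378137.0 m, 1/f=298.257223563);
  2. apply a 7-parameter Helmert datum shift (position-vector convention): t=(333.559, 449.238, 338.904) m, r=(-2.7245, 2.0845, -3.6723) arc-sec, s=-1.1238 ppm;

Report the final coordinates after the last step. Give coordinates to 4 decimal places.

start: φ=69.471803°, λ=109.745060°, h=2206.200 m
→ ECEF (a=6378137.000, f=1/298.257223563): X=-758095.9083, Y=2112044.5432, Z=5952697.6546
→ Helmert 7p (PV): X=-757663.7374, Y=2112583.5323, Z=5953009.6328

X=-757663.7374 m, Y=2112583.5323 m, Z=5953009.6328 m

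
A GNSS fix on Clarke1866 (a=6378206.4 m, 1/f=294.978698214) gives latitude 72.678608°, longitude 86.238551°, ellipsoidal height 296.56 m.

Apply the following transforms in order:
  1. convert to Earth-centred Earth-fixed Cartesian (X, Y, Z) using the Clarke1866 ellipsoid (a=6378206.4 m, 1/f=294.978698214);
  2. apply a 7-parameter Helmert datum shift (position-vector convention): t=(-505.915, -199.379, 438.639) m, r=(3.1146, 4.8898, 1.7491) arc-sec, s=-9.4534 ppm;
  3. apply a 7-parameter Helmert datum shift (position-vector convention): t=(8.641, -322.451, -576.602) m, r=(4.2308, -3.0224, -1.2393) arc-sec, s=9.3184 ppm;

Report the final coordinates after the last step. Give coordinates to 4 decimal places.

start: φ=72.678608°, λ=86.238551°, h=296.560 m
→ ECEF (a=6378206.400, f=1/294.978698214): X=124970.4759, Y=1900860.8729, Z=6066761.8882
→ Helmert 7p (PV): X=124591.0805, Y=1900552.9768, Z=6067168.9158
→ Helmert 7p (PV): X=124523.3985, Y=1900123.0394, Z=6066689.6593

X=124523.3985 m, Y=1900123.0394 m, Z=6066689.6593 m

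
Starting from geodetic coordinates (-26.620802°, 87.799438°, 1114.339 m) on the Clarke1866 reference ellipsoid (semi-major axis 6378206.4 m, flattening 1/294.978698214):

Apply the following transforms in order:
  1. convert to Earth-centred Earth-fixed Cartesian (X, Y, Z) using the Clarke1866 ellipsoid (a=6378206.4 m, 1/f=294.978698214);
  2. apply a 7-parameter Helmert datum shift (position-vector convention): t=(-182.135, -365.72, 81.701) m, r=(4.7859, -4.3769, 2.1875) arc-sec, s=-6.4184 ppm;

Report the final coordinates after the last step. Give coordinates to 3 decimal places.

X=218949.040 m, Y=5702395.037 m, Z=-2840818.889 m

start: φ=-26.620802°, λ=87.799438°, h=1114.339 m
→ ECEF (a=6378206.400, f=1/294.978698214): X=219132.7737, Y=5702729.1157, Z=-2841055.7927
→ Helmert 7p (PV): X=218949.0397, Y=5702395.0370, Z=-2840818.8888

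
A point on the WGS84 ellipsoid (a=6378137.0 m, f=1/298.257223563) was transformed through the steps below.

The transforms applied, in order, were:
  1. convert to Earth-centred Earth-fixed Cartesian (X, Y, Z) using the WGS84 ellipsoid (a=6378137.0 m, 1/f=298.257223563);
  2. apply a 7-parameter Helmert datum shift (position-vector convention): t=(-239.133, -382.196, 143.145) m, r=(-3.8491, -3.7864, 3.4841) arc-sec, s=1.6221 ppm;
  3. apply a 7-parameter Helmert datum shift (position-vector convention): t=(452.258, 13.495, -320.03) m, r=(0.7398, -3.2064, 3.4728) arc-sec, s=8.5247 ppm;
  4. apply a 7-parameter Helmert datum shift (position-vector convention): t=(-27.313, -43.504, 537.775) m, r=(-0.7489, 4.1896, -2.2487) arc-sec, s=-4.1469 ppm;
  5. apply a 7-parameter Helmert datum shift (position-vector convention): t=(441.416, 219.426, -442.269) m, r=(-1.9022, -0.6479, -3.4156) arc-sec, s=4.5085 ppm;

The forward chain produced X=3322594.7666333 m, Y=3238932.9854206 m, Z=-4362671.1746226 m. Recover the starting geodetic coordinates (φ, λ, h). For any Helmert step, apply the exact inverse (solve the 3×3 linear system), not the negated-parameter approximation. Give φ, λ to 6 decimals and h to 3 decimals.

φ=-43.428129°, λ=44.277957°, h=498.749 m

start: X=3322594.7666, Y=3238932.9854, Z=-4362671.1746 m
→ Helmert⁻¹: X=3322071.0385, Y=3238794.1976, Z=-4362189.8050
→ Helmert⁻¹: X=3322165.4308, Y=3238903.1909, Z=-4362666.4332
→ Helmert⁻¹: X=3321671.5734, Y=3238790.5135, Z=-4362372.4678
→ Helmert⁻¹: X=3321879.9499, Y=3239192.7527, Z=-4362509.0696
→ geod (Bowring, a=6378137.000): φ=-43.42812900°, λ=44.27795700°, h=498.7490 m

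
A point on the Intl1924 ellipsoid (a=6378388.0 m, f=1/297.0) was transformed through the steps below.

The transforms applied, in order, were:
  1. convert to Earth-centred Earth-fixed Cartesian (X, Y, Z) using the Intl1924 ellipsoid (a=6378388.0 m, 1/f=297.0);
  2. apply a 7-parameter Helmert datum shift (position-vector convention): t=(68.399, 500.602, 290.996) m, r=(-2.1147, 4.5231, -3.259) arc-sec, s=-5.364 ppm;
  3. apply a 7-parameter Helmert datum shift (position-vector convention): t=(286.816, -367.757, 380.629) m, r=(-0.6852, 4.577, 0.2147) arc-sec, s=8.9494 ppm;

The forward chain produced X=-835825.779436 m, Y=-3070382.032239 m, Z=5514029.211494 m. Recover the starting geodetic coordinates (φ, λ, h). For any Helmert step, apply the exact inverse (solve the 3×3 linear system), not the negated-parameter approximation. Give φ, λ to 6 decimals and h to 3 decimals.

φ=60.171801°, λ=-105.236742°, h=3593.713 m

start: X=-835825.7794, Y=-3070382.0322, Z=5514029.2115 m
→ Helmert⁻¹: X=-836230.6540, Y=-3070004.2460, Z=5513570.4848
→ Helmert⁻¹: X=-836375.9215, Y=-3070591.0570, Z=5513259.2409
→ geod (Bowring, a=6378388.000): φ=60.17180100°, λ=-105.23674200°, h=3593.7130 m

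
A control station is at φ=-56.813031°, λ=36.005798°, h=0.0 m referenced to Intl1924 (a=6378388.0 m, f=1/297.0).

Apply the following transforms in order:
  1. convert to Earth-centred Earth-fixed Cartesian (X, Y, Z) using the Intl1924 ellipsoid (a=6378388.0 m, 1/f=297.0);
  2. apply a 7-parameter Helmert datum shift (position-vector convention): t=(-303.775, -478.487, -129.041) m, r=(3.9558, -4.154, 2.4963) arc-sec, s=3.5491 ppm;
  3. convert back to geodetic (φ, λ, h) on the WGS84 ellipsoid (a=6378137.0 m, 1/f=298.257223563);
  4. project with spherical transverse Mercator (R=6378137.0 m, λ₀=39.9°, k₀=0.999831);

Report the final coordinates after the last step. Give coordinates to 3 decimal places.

start: φ=-56.813031°, λ=36.005798°, h=0.000 m
→ ECEF (a=6378388.000, f=1/297.0): X=2831031.9962, Y=2057302.8842, Z=-5314642.6319
→ Helmert 7p (PV): X=2830820.4032, Y=2056967.8871, Z=-5314694.0647
→ geod (Bowring, a=6378137.000): φ=-56.81529749°, λ=36.00339744°, h=28.6320 m
→ tm (R=6378137.0, λ₀=39.9°): E=-237304.7942, N=-6330338.6312

E=-237304.794 m, N=-6330338.631 m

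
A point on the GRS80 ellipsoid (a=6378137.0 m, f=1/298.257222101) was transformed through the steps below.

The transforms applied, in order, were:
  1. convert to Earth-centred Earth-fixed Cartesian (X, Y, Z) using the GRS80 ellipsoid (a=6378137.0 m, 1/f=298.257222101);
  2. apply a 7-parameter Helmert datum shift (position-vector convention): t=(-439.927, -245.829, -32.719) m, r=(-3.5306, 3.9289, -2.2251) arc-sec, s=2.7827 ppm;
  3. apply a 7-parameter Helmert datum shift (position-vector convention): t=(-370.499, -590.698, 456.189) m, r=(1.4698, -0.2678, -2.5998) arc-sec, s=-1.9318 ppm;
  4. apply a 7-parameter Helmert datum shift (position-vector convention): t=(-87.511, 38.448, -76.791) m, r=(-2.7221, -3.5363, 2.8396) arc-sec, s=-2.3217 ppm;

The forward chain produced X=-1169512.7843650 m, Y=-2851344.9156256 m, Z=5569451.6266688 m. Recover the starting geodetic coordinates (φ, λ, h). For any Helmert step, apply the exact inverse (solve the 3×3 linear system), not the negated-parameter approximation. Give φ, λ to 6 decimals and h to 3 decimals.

start: X=-1169512.7844, Y=-2851344.9156, Z=5569451.6267 m
→ Helmert⁻¹: X=-1169371.7571, Y=-2851447.3869, Z=5569523.7659
→ Helmert⁻¹: X=-1168960.3534, Y=-2850837.2457, Z=5569100.1674
→ Helmert⁻¹: X=-1168592.5010, Y=-2850691.4151, Z=5569046.3352
→ geod (Bowring, a=6378137.000): φ=61.21033600°, λ=-112.29034300°, h=2713.9070 m

φ=61.210336°, λ=-112.290343°, h=2713.907 m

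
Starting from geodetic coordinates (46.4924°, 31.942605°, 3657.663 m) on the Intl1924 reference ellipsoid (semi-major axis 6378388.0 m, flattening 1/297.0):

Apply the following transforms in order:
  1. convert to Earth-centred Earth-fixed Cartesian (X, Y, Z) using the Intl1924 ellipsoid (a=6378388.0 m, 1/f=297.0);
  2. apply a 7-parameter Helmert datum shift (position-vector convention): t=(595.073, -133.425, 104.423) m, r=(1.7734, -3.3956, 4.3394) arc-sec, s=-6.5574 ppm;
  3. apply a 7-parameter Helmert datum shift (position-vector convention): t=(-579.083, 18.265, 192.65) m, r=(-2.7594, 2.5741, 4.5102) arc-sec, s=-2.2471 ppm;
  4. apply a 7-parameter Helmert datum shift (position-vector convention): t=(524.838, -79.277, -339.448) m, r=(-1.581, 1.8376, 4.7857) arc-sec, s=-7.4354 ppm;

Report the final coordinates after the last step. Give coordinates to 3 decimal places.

X=3735375.258 m, Y=2328776.312 m, Z=4605671.516 m

start: φ=46.492400°, λ=31.942605°, h=3657.663 m
→ ECEF (a=6378388.000, f=1/297.0): X=3735026.3312, Y=2328704.3310, Z=4605836.0752
→ Helmert 7p (PV): X=3735472.0988, Y=2328594.6134, Z=4605991.8041
→ Helmert 7p (PV): X=3734891.1855, Y=2328750.9443, Z=4606096.3352
→ Helmert 7p (PV): X=3735375.2576, Y=2328776.3124, Z=4605671.5158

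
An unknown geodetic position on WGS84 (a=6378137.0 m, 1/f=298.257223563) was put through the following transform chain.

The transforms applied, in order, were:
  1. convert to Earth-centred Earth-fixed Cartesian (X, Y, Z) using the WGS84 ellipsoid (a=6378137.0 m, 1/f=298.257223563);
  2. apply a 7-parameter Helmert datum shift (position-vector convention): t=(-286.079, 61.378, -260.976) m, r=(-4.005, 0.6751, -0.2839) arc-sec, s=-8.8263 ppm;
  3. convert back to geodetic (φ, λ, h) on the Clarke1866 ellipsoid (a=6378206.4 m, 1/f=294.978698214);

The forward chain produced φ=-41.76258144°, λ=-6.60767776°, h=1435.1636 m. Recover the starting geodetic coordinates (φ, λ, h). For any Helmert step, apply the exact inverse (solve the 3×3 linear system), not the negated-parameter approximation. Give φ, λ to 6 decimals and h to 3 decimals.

φ=-41.756896°, λ=-6.606937°, h=1498.871 m

start: φ=-41.762581°, λ=-6.607678°, h=1435.164 m
→ ECEF (a=6378206.400, f=1/294.978698214): X=4734147.0333, Y=-548402.3898, Z=-4226726.0538
→ Helmert⁻¹: X=4734489.4882, Y=-548380.0273, Z=-4226497.5341
→ geod (Bowring, a=6378137.000): φ=-41.75689600°, λ=-6.60693700°, h=1498.8710 m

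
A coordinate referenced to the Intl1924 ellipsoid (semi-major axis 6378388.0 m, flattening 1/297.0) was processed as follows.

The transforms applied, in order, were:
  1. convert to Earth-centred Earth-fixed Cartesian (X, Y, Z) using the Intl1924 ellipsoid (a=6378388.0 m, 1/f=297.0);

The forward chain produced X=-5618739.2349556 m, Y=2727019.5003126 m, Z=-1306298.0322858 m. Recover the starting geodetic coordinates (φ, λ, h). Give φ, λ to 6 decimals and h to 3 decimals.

φ=-11.891141°, λ=154.110676°, h=3212.422 m

start: X=-5618739.2350, Y=2727019.5003, Z=-1306298.0323 m
→ geod (Bowring, a=6378388.000): φ=-11.89114100°, λ=154.11067600°, h=3212.4220 m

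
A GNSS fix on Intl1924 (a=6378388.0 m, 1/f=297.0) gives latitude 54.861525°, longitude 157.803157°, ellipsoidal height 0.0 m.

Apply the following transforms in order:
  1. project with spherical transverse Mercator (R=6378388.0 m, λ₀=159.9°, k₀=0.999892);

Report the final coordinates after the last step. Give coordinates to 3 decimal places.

E=-134326.297 m, N=6108748.165 m

start: φ=54.861525°, λ=157.803157°, h=0.000 m
→ tm (R=6378388.0, λ₀=159.9°): E=-134326.2973, N=6108748.1649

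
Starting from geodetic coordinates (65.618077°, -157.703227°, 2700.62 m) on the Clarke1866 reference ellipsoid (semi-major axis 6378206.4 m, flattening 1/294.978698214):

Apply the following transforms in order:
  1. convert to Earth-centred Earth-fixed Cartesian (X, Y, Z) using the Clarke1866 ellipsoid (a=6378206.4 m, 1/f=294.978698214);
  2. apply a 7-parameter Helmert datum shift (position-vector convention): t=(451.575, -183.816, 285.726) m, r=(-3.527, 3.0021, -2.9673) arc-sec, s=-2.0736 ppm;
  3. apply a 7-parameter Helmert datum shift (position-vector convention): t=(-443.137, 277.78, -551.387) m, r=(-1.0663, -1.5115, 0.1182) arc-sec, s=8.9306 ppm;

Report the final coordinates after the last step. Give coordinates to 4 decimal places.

start: φ=65.618077°, λ=-157.703227°, h=2700.620 m
→ ECEF (a=6378206.400, f=1/294.978698214): X=-2444063.7642, Y=-1002222.7968, Z=5788765.9475
→ Helmert 7p (PV): X=-2443537.2861, Y=-1002270.3906, Z=5789092.3796
→ Helmert 7p (PV): X=-2444044.0936, Y=-1001973.0344, Z=5788579.9677

X=-2444044.0936 m, Y=-1001973.0344 m, Z=5788579.9677 m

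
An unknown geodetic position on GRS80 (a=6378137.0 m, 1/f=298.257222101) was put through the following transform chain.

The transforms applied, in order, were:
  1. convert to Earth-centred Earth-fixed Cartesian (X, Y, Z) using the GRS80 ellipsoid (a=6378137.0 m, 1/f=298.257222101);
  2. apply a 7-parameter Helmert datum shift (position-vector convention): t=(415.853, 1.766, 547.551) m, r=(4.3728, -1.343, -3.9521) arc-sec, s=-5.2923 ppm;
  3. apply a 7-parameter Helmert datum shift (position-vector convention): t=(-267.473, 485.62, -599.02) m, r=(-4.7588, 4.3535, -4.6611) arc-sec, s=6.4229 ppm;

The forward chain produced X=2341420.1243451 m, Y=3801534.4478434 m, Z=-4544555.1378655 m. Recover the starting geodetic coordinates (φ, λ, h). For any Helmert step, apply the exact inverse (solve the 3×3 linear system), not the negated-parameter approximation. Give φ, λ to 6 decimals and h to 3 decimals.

start: X=2341420.1243, Y=3801534.4478, Z=-4544555.1379 m
→ Helmert⁻¹: X=2341682.5621, Y=3801182.1620, Z=-4543789.8100
→ Helmert⁻¹: X=2341176.6794, Y=3801149.0286, Z=-4544457.2387
→ geod (Bowring, a=6378137.000): φ=-45.70216800°, λ=58.37054900°, h=3167.6460 m

φ=-45.702168°, λ=58.370549°, h=3167.646 m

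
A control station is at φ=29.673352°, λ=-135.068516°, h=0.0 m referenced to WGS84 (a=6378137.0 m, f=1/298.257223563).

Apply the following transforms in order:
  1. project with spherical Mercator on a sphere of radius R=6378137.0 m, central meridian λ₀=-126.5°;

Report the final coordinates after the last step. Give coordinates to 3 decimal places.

E=-953842.838 m, N=3461631.012 m

start: φ=29.673352°, λ=-135.068516°, h=0.000 m
→ merc (R=6378137.0, λ₀=-126.5°): E=-953842.8380, N=3461631.0125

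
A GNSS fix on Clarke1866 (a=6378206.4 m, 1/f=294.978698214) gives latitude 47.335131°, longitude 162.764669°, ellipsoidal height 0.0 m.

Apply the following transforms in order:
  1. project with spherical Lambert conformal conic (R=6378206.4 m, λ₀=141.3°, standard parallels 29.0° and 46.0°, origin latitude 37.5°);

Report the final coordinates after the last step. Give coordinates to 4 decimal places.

E=1611611.6966 m, N=1273349.7659 m

start: φ=47.335131°, λ=162.764669°, h=0.000 m
→ lcc (R=6378206.4, λ₀=141.3°): E=1611611.6966, N=1273349.7659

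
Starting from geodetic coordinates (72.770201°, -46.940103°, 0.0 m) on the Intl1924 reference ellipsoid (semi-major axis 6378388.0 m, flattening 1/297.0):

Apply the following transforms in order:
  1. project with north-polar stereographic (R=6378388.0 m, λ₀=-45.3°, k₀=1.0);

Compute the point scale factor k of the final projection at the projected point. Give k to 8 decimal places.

start: φ=72.770201°, λ=-46.940103°, h=0.000 m
→ into stereo (λ₀=-45.3°): φ=72.77020100°, λ−λ₀=-1.64010300°
scale k = 1.02295279

1.02295279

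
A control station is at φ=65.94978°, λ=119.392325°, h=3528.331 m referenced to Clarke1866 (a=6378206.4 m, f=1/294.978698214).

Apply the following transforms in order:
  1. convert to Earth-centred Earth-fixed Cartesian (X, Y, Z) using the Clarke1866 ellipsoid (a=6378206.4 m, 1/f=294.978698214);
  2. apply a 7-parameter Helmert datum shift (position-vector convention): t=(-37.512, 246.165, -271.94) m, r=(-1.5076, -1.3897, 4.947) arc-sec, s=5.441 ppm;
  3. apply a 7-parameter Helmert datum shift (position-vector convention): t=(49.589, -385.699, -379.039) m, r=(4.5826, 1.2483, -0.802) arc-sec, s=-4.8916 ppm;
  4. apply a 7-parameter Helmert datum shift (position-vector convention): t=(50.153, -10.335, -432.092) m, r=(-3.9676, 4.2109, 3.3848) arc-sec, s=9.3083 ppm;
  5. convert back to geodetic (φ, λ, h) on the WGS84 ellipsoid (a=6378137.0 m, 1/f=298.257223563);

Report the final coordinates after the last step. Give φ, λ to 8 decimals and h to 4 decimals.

start: φ=65.949780°, λ=119.392325°, h=3528.331 m
→ ECEF (a=6378206.400, f=1/294.978698214): X=-1280051.9248, Y=2272437.8890, Z=5804699.6386
→ Helmert 7p (PV): X=-1280190.0125, Y=2272708.1449, Z=5804434.0482
→ Helmert 7p (PV): X=-1280090.1968, Y=2272187.3494, Z=5804084.8564
→ Helmert 7p (PV): X=-1279970.7545, Y=2272288.8035, Z=5803689.2169
→ geod (Bowring, a=6378137.000): φ=65.94588690°, λ=119.39237876°, h=2407.5795 m

φ=65.94588690°, λ=119.39237876°, h=2407.5795 m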